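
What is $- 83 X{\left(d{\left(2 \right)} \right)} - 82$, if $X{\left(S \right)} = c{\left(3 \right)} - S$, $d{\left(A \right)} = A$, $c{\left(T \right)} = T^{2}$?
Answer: $-663$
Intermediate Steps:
$X{\left(S \right)} = 9 - S$ ($X{\left(S \right)} = 3^{2} - S = 9 - S$)
$- 83 X{\left(d{\left(2 \right)} \right)} - 82 = - 83 \left(9 - 2\right) - 82 = \left(-83\right) 7 - 82 = -581 - 82 = -663$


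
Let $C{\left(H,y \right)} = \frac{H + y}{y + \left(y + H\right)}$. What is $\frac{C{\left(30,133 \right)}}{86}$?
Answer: $\frac{163}{25456} \approx 0.0064032$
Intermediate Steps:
$C{\left(H,y \right)} = \frac{H + y}{H + 2 y}$ ($C{\left(H,y \right)} = \frac{H + y}{y + \left(H + y\right)} = \frac{H + y}{H + 2 y}$)
$\frac{C{\left(30,133 \right)}}{86} = \frac{\frac{1}{30 + 2 \cdot 133} \left(30 + 133\right)}{86} = \frac{\frac{1}{30 + 266} \cdot 163}{86} = \frac{\frac{1}{296} \cdot 163}{86} = \frac{1}{86} \cdot \frac{163}{296} = \frac{163}{25456}$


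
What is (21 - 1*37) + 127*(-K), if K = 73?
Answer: -9287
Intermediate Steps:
(21 - 1*37) + 127*(-K) = (21 - 1*37) + 127*(-1*73) = (21 - 37) + 127*(-73) = -16 - 9271 = -9287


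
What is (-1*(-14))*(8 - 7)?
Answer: 14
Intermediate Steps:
(-1*(-14))*(8 - 7) = 14*1 = 14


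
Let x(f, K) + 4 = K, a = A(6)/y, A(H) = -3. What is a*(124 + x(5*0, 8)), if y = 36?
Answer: -32/3 ≈ -10.667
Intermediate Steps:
a = -1/12 (a = -3/36 = -3*1/36 = -1/12 ≈ -0.083333)
x(f, K) = -4 + K
a*(124 + x(5*0, 8)) = -(124 + (-4 + 8))/12 = -(124 + 4)/12 = -1/12*128 = -32/3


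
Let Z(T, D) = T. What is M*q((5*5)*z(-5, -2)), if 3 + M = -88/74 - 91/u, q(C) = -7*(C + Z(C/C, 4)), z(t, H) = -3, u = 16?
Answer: -40929/8 ≈ -5116.1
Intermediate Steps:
q(C) = -7 - 7*C (q(C) = -7*(C + C/C) = -7*(C + 1) = -7*(1 + C) = -7 - 7*C)
M = -5847/592 (M = -3 + (-88/74 - 91/16) = -3 + (-88*1/74 - 91*1/16) = -3 + (-44/37 - 91/16) = -3 - 4071/592 = -5847/592 ≈ -9.8767)
M*q((5*5)*z(-5, -2)) = -5847*(-7 - 7*5*5*(-3))/592 = -5847*(-7 - 175*(-3))/592 = -5847*(-7 - 7*(-75))/592 = -5847*(-7 + 525)/592 = -5847/592*518 = -40929/8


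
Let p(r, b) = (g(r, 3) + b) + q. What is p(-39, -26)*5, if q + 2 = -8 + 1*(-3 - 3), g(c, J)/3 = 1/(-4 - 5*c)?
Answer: -40095/191 ≈ -209.92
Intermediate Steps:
g(c, J) = 3/(-4 - 5*c)
q = -16 (q = -2 + (-8 + 1*(-3 - 3)) = -2 + (-8 + 1*(-6)) = -2 + (-8 - 6) = -2 - 14 = -16)
p(r, b) = -16 + b - 3/(4 + 5*r) (p(r, b) = (-3/(4 + 5*r) + b) - 16 = (b - 3/(4 + 5*r)) - 16 = -16 + b - 3/(4 + 5*r))
p(-39, -26)*5 = ((-3 + (-16 - 26)*(4 + 5*(-39)))/(4 + 5*(-39)))*5 = ((-3 - 42*(4 - 195))/(4 - 195))*5 = ((-3 - 42*(-191))/(-191))*5 = -(-3 + 8022)/191*5 = -1/191*8019*5 = -8019/191*5 = -40095/191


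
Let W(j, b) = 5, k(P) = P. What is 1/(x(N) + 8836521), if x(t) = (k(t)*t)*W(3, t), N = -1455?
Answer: 1/19421646 ≈ 5.1489e-8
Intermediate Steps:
x(t) = 5*t² (x(t) = (t*t)*5 = t²*5 = 5*t²)
1/(x(N) + 8836521) = 1/(5*(-1455)² + 8836521) = 1/(5*2117025 + 8836521) = 1/(10585125 + 8836521) = 1/19421646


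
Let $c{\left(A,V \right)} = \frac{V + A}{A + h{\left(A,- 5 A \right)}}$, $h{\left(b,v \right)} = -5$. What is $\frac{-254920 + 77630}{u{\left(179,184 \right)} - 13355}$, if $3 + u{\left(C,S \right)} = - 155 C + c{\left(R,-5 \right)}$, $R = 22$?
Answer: $\frac{88645}{20551} \approx 4.3134$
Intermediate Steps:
$c{\left(A,V \right)} = \frac{A + V}{-5 + A}$ ($c{\left(A,V \right)} = \frac{V + A}{A - 5} = \frac{A + V}{-5 + A}$)
$u{\left(C,S \right)} = -2 - 155 C$ ($u{\left(C,S \right)} = -3 - \left(155 C - \frac{22 - 5}{-5 + 22}\right) = -3 - \left(155 C - \frac{1}{17} \cdot 17\right) = -3 - \left(-1 + 155 C\right) = -2 - 155 C$)
$\frac{-254920 + 77630}{u{\left(179,184 \right)} - 13355} = \frac{-254920 + 77630}{\left(-2 - 27745\right) - 13355} = - \frac{177290}{\left(-2 - 27745\right) - 13355} = - \frac{177290}{-27747 - 13355} = - \frac{177290}{-41102} = \left(-177290\right) \left(- \frac{1}{41102}\right) = \frac{88645}{20551}$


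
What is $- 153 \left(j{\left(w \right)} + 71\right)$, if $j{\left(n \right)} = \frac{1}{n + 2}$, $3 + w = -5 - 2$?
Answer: $- \frac{86751}{8} \approx -10844.0$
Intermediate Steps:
$w = -10$ ($w = -3 - 7 = -10$)
$j{\left(n \right)} = \frac{1}{2 + n}$
$- 153 \left(j{\left(w \right)} + 71\right) = - 153 \left(\frac{1}{2 - 10} + 71\right) = - 153 \left(\frac{1}{-8} + 71\right) = - 153 \left(- \frac{1}{8} + 71\right) = \left(-153\right) \frac{567}{8} = - \frac{86751}{8}$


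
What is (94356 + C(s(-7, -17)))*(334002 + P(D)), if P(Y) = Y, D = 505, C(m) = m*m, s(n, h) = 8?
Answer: 31584150940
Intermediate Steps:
C(m) = m²
(94356 + C(s(-7, -17)))*(334002 + P(D)) = (94356 + 8²)*(334002 + 505) = (94356 + 64)*334507 = 94420*334507 = 31584150940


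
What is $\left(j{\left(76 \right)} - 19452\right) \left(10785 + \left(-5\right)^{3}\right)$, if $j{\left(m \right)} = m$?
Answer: $-206548160$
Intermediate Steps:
$\left(j{\left(76 \right)} - 19452\right) \left(10785 + \left(-5\right)^{3}\right) = \left(76 - 19452\right) \left(10785 + \left(-5\right)^{3}\right) = - 19376 \left(10785 - 125\right) = \left(-19376\right) 10660 = -206548160$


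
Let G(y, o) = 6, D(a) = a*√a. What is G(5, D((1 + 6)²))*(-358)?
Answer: -2148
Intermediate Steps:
D(a) = a^(3/2)
G(5, D((1 + 6)²))*(-358) = 6*(-358) = -2148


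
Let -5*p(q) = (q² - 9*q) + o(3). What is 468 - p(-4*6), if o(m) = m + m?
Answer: 3138/5 ≈ 627.60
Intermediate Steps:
o(m) = 2*m
p(q) = -6/5 - q²/5 + 9*q/5 (p(q) = -((q² - 9*q) + 2*3)/5 = -((q² - 9*q) + 6)/5 = -(6 + q² - 9*q)/5 = -6/5 - q²/5 + 9*q/5)
468 - p(-4*6) = 468 - (-6/5 - (-4*6)²/5 + 9*(-4*6)/5) = 468 - (-6/5 - ⅕*(-24)² + (9/5)*(-24)) = 468 - (-6/5 - ⅕*576 - 216/5) = 468 - (-6/5 - 576/5 - 216/5) = 468 - 1*(-798/5) = 468 + 798/5 = 3138/5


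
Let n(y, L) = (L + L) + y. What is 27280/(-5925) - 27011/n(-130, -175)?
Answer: 1959277/37920 ≈ 51.669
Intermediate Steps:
n(y, L) = y + 2*L (n(y, L) = 2*L + y = y + 2*L)
27280/(-5925) - 27011/n(-130, -175) = 27280/(-5925) - 27011/(-130 + 2*(-175)) = 27280*(-1/5925) - 27011/(-130 - 350) = -5456/1185 - 27011/(-480) = -5456/1185 - 27011*(-1/480) = -5456/1185 + 27011/480 = 1959277/37920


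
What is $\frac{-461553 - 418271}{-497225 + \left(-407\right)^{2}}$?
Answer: $\frac{109978}{41447} \approx 2.6535$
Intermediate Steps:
$\frac{-461553 - 418271}{-497225 + \left(-407\right)^{2}} = - \frac{879824}{-497225 + 165649} = - \frac{879824}{-331576} = \left(-879824\right) \left(- \frac{1}{331576}\right) = \frac{109978}{41447}$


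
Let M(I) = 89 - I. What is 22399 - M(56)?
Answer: 22366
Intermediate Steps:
22399 - M(56) = 22399 - (89 - 1*56) = 22399 - (89 - 56) = 22399 - 1*33 = 22399 - 33 = 22366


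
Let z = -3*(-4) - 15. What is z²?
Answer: 9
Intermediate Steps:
z = -3 (z = 12 - 15 = -3)
z² = (-3)² = 9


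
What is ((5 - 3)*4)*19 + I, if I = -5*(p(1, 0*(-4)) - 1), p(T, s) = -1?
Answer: 162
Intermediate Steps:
I = 10 (I = -5*(-1 - 1) = -5*(-2) = 10)
((5 - 3)*4)*19 + I = ((5 - 3)*4)*19 + 10 = (2*4)*19 + 10 = 8*19 + 10 = 152 + 10 = 162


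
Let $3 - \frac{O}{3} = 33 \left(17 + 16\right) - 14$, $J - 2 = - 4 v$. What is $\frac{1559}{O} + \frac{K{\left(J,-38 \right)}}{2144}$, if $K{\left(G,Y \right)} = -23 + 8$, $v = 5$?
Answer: $- \frac{3163}{6432} \approx -0.49176$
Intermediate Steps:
$J = -18$ ($J = 2 - 20 = -18$)
$O = -3216$ ($O = 9 - 3 \left(33 \left(17 + 16\right) - 14\right) = 9 - 3 \left(33 \cdot 33 - 14\right) = 9 - 3 \left(1089 - 14\right) = 9 - 3225 = -3216$)
$K{\left(G,Y \right)} = -15$
$\frac{1559}{O} + \frac{K{\left(J,-38 \right)}}{2144} = \frac{1559}{-3216} - \frac{15}{2144} = 1559 \left(- \frac{1}{3216}\right) - \frac{15}{2144} = - \frac{1559}{3216} - \frac{15}{2144} = - \frac{3163}{6432}$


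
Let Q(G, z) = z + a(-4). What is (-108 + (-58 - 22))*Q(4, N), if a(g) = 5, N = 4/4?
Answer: -1128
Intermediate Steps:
N = 1 (N = 4*(¼) = 1)
Q(G, z) = 5 + z (Q(G, z) = z + 5 = 5 + z)
(-108 + (-58 - 22))*Q(4, N) = (-108 + (-58 - 22))*(5 + 1) = (-108 - 80)*6 = -188*6 = -1128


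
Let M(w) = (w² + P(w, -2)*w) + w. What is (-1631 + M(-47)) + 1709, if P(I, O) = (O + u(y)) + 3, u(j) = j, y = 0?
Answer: 2193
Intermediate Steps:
P(I, O) = 3 + O (P(I, O) = (O + 0) + 3 = O + 3 = 3 + O)
M(w) = w² + 2*w (M(w) = (w² + (3 - 2)*w) + w = (w² + 1*w) + w = (w² + w) + w = (w + w²) + w = w² + 2*w)
(-1631 + M(-47)) + 1709 = (-1631 - 47*(2 - 47)) + 1709 = (-1631 - 47*(-45)) + 1709 = (-1631 + 2115) + 1709 = 484 + 1709 = 2193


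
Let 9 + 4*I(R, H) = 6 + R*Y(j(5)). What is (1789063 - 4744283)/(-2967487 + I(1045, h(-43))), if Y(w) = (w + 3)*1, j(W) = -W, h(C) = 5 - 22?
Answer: 11820880/11872041 ≈ 0.99569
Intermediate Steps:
h(C) = -17
Y(w) = 3 + w (Y(w) = (3 + w)*1 = 3 + w)
I(R, H) = -¾ - R/2 (I(R, H) = -9/4 + (6 + R*(3 - 1*5))/4 = -9/4 + (6 + R*(3 - 5))/4 = -9/4 + (6 + R*(-2))/4 = -9/4 + (6 - 2*R)/4 = -9/4 + (3/2 - R/2) = -¾ - R/2)
(1789063 - 4744283)/(-2967487 + I(1045, h(-43))) = (1789063 - 4744283)/(-2967487 + (-¾ - ½*1045)) = -2955220/(-2967487 + (-¾ - 1045/2)) = -2955220/(-2967487 - 2093/4) = -2955220/(-11872041/4) = -2955220*(-4/11872041) = 11820880/11872041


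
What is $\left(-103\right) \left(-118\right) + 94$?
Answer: $12248$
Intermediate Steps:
$\left(-103\right) \left(-118\right) + 94 = 12154 + 94 = 12248$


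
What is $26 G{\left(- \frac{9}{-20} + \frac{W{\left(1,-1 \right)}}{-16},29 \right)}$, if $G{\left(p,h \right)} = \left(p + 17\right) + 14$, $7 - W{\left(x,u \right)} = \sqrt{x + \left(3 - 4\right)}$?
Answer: $\frac{32253}{40} \approx 806.33$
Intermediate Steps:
$W{\left(x,u \right)} = 7 - \sqrt{-1 + x}$ ($W{\left(x,u \right)} = 7 - \sqrt{x + \left(3 - 4\right)} = 7 - \sqrt{x - 1} = 7 - \sqrt{-1 + x}$)
$G{\left(p,h \right)} = 31 + p$ ($G{\left(p,h \right)} = \left(17 + p\right) + 14 = 31 + p$)
$26 G{\left(- \frac{9}{-20} + \frac{W{\left(1,-1 \right)}}{-16},29 \right)} = 26 \left(31 + \left(- \frac{9}{-20} + \frac{7 - \sqrt{-1 + 1}}{-16}\right)\right) = 26 \left(31 + \left(\left(-9\right) \left(- \frac{1}{20}\right) + \left(7 - \sqrt{0}\right) \left(- \frac{1}{16}\right)\right)\right) = 26 \left(31 + \left(\frac{9}{20} + \left(7 - 0\right) \left(- \frac{1}{16}\right)\right)\right) = 26 \left(31 + \left(\frac{9}{20} + \left(7 + 0\right) \left(- \frac{1}{16}\right)\right)\right) = 26 \left(31 + \left(\frac{9}{20} + 7 \left(- \frac{1}{16}\right)\right)\right) = 26 \left(31 + \left(\frac{9}{20} - \frac{7}{16}\right)\right) = 26 \left(31 + \frac{1}{80}\right) = 26 \cdot \frac{2481}{80} = \frac{32253}{40}$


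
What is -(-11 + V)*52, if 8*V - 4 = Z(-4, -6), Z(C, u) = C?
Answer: 572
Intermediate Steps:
V = 0 (V = ½ + (⅛)*(-4) = ½ - ½ = 0)
-(-11 + V)*52 = -(-11 + 0)*52 = -(-11)*52 = -1*(-572) = 572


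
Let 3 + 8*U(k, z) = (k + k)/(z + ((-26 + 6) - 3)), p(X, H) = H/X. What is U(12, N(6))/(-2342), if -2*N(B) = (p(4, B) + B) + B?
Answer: 453/2229584 ≈ 0.00020318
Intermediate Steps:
N(B) = -9*B/8 (N(B) = -((B/4 + B) + B)/2 = -(5*B/4 + B)/2 = -9*B/8)
U(k, z) = -3/8 + k/(4*(-23 + z)) (U(k, z) = -3/8 + ((k + k)/(z + ((-26 + 6) - 3)))/8 = -3/8 + ((2*k)/(z + (-20 - 3)))/8 = -3/8 + ((2*k)/(z - 23))/8 = -3/8 + ((2*k)/(-23 + z))/8 = -3/8 + (2*k/(-23 + z))/8 = -3/8 + k/(4*(-23 + z)))
U(12, N(6))/(-2342) = ((69 - (-27)*6/8 + 2*12)/(8*(-23 - 9/8*6)))/(-2342) = ((69 - 3*(-27/4) + 24)/(8*(-23 - 27/4)))*(-1/2342) = ((69 + 81/4 + 24)/(8*(-119/4)))*(-1/2342) = ((1/8)*(-4/119)*(453/4))*(-1/2342) = -453/952*(-1/2342) = 453/2229584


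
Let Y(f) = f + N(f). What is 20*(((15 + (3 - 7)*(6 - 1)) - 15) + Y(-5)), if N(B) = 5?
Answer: -400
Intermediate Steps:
Y(f) = 5 + f (Y(f) = f + 5 = 5 + f)
20*(((15 + (3 - 7)*(6 - 1)) - 15) + Y(-5)) = 20*(((15 + (3 - 7)*(6 - 1)) - 15) + (5 - 5)) = 20*(((15 - 4*5) - 15) + 0) = 20*(((15 - 20) - 15) + 0) = 20*((-5 - 15) + 0) = 20*(-20 + 0) = 20*(-20) = -400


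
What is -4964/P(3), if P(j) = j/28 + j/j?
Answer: -138992/31 ≈ -4483.6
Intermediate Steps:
P(j) = 1 + j/28 (P(j) = j*(1/28) + 1 = j/28 + 1 = 1 + j/28)
-4964/P(3) = -4964/(1 + (1/28)*3) = -4964/(1 + 3/28) = -4964/31/28 = -4964*28/31 = -138992/31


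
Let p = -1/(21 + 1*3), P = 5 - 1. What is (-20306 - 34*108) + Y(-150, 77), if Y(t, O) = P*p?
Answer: -143869/6 ≈ -23978.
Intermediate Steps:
P = 4
p = -1/24 (p = -1/(21 + 3) = -1/24 ≈ -0.041667)
Y(t, O) = -⅙ (Y(t, O) = 4*(-1/24) = -⅙)
(-20306 - 34*108) + Y(-150, 77) = (-20306 - 34*108) - ⅙ = (-20306 - 3672) - ⅙ = -23978 - ⅙ = -143869/6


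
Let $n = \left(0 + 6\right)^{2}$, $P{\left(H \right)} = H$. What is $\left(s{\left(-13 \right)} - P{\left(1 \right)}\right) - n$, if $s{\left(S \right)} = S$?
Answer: $-50$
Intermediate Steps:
$n = 36$ ($n = 6^{2} = 36$)
$\left(s{\left(-13 \right)} - P{\left(1 \right)}\right) - n = \left(-13 - 1\right) - 36 = -14 - 36 = -50$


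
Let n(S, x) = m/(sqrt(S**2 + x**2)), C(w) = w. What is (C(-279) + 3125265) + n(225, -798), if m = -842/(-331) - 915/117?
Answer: 3124986 - 68117*sqrt(76381)/2958006987 ≈ 3.1250e+6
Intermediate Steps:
m = -68117/12909 (m = -842*(-1/331) - 915*1/117 = 842/331 - 305/39 = -68117/12909 ≈ -5.2767)
n(S, x) = -68117/(12909*sqrt(S**2 + x**2))
(C(-279) + 3125265) + n(225, -798) = (-279 + 3125265) - 68117/(12909*sqrt(225**2 + (-798)**2)) = 3124986 - 68117/(12909*sqrt(50625 + 636804)) = 3124986 - 68117*sqrt(76381)/2958006987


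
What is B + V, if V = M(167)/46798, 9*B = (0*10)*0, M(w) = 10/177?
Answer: 5/4141623 ≈ 1.2073e-6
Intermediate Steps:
M(w) = 10/177 (M(w) = 10*(1/177) = 10/177)
B = 0 (B = ((0*10)*0)/9 = (0*0)/9 = (⅑)*0 = 0)
V = 5/4141623 (V = (10/177)/46798 = (10/177)*(1/46798) = 5/4141623 ≈ 1.2073e-6)
B + V = 0 + 5/4141623 = 5/4141623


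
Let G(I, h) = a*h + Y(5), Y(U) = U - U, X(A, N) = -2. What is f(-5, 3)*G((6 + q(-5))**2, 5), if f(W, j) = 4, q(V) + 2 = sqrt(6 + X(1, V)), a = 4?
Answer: 80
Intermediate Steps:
q(V) = 0 (q(V) = -2 + sqrt(6 - 2) = -2 + sqrt(4) = -2 + 2 = 0)
Y(U) = 0
G(I, h) = 4*h (G(I, h) = 4*h + 0 = 4*h)
f(-5, 3)*G((6 + q(-5))**2, 5) = 4*(4*5) = 4*20 = 80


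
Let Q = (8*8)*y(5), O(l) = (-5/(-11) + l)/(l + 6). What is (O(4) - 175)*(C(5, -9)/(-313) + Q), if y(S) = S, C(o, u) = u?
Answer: -1923344969/34430 ≈ -55863.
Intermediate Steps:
O(l) = (5/11 + l)/(6 + l) (O(l) = (-5*(-1/11) + l)/(6 + l) = (5/11 + l)/(6 + l))
Q = 320 (Q = (8*8)*5 = 64*5 = 320)
(O(4) - 175)*(C(5, -9)/(-313) + Q) = ((5/11 + 4)/(6 + 4) - 175)*(-9/(-313) + 320) = ((49/11)/10 - 175)*(-9*(-1/313) + 320) = ((1/10)*(49/11) - 175)*(9/313 + 320) = (49/110 - 175)*(100169/313) = -19201/110*100169/313 = -1923344969/34430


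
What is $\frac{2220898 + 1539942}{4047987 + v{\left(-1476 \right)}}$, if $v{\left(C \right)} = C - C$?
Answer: $\frac{3760840}{4047987} \approx 0.92906$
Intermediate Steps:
$v{\left(C \right)} = 0$
$\frac{2220898 + 1539942}{4047987 + v{\left(-1476 \right)}} = \frac{2220898 + 1539942}{4047987 + 0} = \frac{3760840}{4047987}$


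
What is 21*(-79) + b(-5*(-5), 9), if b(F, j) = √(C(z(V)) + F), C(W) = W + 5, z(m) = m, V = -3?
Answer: -1659 + 3*√3 ≈ -1653.8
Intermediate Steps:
C(W) = 5 + W
b(F, j) = √(2 + F) (b(F, j) = √((5 - 3) + F) = √(2 + F))
21*(-79) + b(-5*(-5), 9) = 21*(-79) + √(2 - 5*(-5)) = -1659 + √(2 + 25) = -1659 + √27 = -1659 + 3*√3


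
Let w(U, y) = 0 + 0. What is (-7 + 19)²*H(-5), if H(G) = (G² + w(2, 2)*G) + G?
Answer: 2880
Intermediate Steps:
w(U, y) = 0
H(G) = G + G² (H(G) = (G² + 0*G) + G = (G² + 0) + G = G² + G = G + G²)
(-7 + 19)²*H(-5) = (-7 + 19)²*(-5*(1 - 5)) = 12²*(-5*(-4)) = 144*20 = 2880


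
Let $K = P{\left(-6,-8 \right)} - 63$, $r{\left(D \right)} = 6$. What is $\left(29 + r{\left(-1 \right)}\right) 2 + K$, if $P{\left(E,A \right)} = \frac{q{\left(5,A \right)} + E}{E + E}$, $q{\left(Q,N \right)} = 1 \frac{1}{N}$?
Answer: $\frac{721}{96} \approx 7.5104$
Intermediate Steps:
$q{\left(Q,N \right)} = \frac{1}{N}$
$P{\left(E,A \right)} = \frac{E + \frac{1}{A}}{2 E}$ ($P{\left(E,A \right)} = \frac{\frac{1}{A} + E}{E + E} = \frac{E + \frac{1}{A}}{2 E}$)
$K = - \frac{5999}{96}$ ($K = \frac{1 - -48}{2 \left(-8\right) \left(-6\right)} - 63 = \frac{1}{2} \left(- \frac{1}{8}\right) \left(- \frac{1}{6}\right) \left(1 + 48\right) - 63 = \frac{1}{2} \left(- \frac{1}{8}\right) \left(- \frac{1}{6}\right) 49 - 63 = \frac{49}{96} - 63 = - \frac{5999}{96} \approx -62.49$)
$\left(29 + r{\left(-1 \right)}\right) 2 + K = \left(29 + 6\right) 2 - \frac{5999}{96} = 35 \cdot 2 - \frac{5999}{96} = 70 - \frac{5999}{96} = \frac{721}{96}$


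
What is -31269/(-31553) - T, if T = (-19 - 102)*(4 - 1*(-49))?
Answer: 202380658/31553 ≈ 6414.0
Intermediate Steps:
T = -6413 (T = -121*(4 + 49) = -121*53 = -6413)
-31269/(-31553) - T = -31269/(-31553) - 1*(-6413) = -31269*(-1/31553) + 6413 = 31269/31553 + 6413 = 202380658/31553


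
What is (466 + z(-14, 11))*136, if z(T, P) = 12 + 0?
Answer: 65008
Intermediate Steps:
z(T, P) = 12
(466 + z(-14, 11))*136 = (466 + 12)*136 = 478*136 = 65008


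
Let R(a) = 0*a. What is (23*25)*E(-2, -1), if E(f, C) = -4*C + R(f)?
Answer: 2300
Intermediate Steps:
R(a) = 0
E(f, C) = -4*C (E(f, C) = -4*C + 0 = -4*C)
(23*25)*E(-2, -1) = (23*25)*(-4*(-1)) = 575*4 = 2300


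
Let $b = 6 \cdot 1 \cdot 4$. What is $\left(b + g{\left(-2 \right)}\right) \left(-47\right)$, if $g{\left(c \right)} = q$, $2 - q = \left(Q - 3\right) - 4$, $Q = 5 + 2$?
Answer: $-1222$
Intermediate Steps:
$b = 24$ ($b = 6 \cdot 4 = 24$)
$Q = 7$
$q = 2$ ($q = 2 - \left(\left(7 - 3\right) - 4\right) = 2 - \left(4 - 4\right) = 2 - 0 = 2 + 0 = 2$)
$g{\left(c \right)} = 2$
$\left(b + g{\left(-2 \right)}\right) \left(-47\right) = \left(24 + 2\right) \left(-47\right) = 26 \left(-47\right) = -1222$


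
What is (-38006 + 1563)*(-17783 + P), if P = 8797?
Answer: 327476798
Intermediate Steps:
(-38006 + 1563)*(-17783 + P) = (-38006 + 1563)*(-17783 + 8797) = -36443*(-8986) = 327476798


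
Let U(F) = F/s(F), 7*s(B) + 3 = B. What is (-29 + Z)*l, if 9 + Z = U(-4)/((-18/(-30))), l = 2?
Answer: -188/3 ≈ -62.667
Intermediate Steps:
s(B) = -3/7 + B/7
U(F) = F/(-3/7 + F/7)
Z = -7/3 (Z = -9 + (7*(-4)/(-3 - 4))/((-18/(-30))) = -9 + (7*(-4)/(-7))/((-18*(-1/30))) = -9 + (7*(-4)*(-⅐))/(⅗) = -9 + 4*(5/3) = -9 + 20/3 = -7/3 ≈ -2.3333)
(-29 + Z)*l = (-29 - 7/3)*2 = -94/3*2 = -188/3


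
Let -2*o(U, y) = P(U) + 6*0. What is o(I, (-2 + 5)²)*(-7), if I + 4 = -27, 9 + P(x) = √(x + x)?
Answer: -63/2 + 7*I*√62/2 ≈ -31.5 + 27.559*I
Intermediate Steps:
P(x) = -9 + √2*√x (P(x) = -9 + √(x + x) = -9 + √(2*x) = -9 + √2*√x)
I = -31 (I = -4 - 27 = -31)
o(U, y) = 9/2 - √2*√U/2 (o(U, y) = -((-9 + √2*√U) + 6*0)/2 = -((-9 + √2*√U) + 0)/2 = -(-9 + √2*√U)/2 = 9/2 - √2*√U/2)
o(I, (-2 + 5)²)*(-7) = (9/2 - √2*√(-31)/2)*(-7) = (9/2 - √2*I*√31/2)*(-7) = (9/2 - I*√62/2)*(-7) = -63/2 + 7*I*√62/2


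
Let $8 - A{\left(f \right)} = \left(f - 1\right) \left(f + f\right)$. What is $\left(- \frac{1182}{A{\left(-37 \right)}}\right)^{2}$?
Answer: $\frac{349281}{1965604} \approx 0.1777$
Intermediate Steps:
$A{\left(f \right)} = 8 - 2 f \left(-1 + f\right)$ ($A{\left(f \right)} = 8 - \left(f - 1\right) \left(f + f\right) = 8 - \left(-1 + f\right) 2 f = 8 - 2 f \left(-1 + f\right)$)
$\left(- \frac{1182}{A{\left(-37 \right)}}\right)^{2} = \left(- \frac{1182}{8 - 2 \left(-37\right)^{2} + 2 \left(-37\right)}\right)^{2} = \left(- \frac{1182}{8 - 2738 - 74}\right)^{2} = \left(- \frac{1182}{-2804}\right)^{2} = \left(- \frac{1182 \left(-1\right)}{2804}\right)^{2} = \left(\left(-1\right) \left(- \frac{591}{1402}\right)\right)^{2} = \left(\frac{591}{1402}\right)^{2} = \frac{349281}{1965604}$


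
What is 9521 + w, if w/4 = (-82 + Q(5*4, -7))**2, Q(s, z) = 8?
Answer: 31425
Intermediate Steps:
w = 21904 (w = 4*(-82 + 8)**2 = 4*(-74)**2 = 4*5476 = 21904)
9521 + w = 9521 + 21904 = 31425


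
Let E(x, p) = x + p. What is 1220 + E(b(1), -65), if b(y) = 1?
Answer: 1156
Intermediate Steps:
E(x, p) = p + x
1220 + E(b(1), -65) = 1220 + (-65 + 1) = 1220 - 64 = 1156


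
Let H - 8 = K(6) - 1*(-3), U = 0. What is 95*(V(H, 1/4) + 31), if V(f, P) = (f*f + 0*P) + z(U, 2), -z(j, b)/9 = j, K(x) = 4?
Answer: 24320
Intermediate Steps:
z(j, b) = -9*j
H = 15 (H = 8 + (4 - 1*(-3)) = 8 + (4 + 3) = 8 + 7 = 15)
V(f, P) = f**2 (V(f, P) = (f*f + 0*P) - 9*0 = (f**2 + 0) + 0 = f**2 + 0 = f**2)
95*(V(H, 1/4) + 31) = 95*(15**2 + 31) = 95*(225 + 31) = 95*256 = 24320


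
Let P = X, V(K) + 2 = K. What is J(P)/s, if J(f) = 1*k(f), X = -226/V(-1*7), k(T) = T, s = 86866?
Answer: 113/390897 ≈ 0.00028908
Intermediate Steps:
V(K) = -2 + K
X = 226/9 (X = -226/(-2 - 1*7) = -226/(-2 - 7) = -226/(-9) = -226*(-⅑) = 226/9 ≈ 25.111)
P = 226/9 ≈ 25.111
J(f) = f (J(f) = 1*f = f)
J(P)/s = (226/9)/86866 = (226/9)*(1/86866) = 113/390897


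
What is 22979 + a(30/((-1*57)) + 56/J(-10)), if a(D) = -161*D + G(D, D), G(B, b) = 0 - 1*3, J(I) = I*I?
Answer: 10911024/475 ≈ 22971.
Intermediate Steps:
J(I) = I**2
G(B, b) = -3 (G(B, b) = 0 - 3 = -3)
a(D) = -3 - 161*D (a(D) = -161*D - 3 = -3 - 161*D)
22979 + a(30/((-1*57)) + 56/J(-10)) = 22979 + (-3 - 161*(30/((-1*57)) + 56/((-10)**2))) = 22979 + (-3 - 161*(30/(-57) + 56/100)) = 22979 + (-3 - 161*(30*(-1/57) + 56*(1/100))) = 22979 + (-3 - 161*(-10/19 + 14/25)) = 22979 + (-3 - 161*16/475) = 22979 + (-3 - 2576/475) = 22979 - 4001/475 = 10911024/475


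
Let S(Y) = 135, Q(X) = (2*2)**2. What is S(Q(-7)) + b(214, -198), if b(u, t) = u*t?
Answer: -42237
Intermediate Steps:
Q(X) = 16 (Q(X) = 4**2 = 16)
b(u, t) = t*u
S(Q(-7)) + b(214, -198) = 135 - 198*214 = 135 - 42372 = -42237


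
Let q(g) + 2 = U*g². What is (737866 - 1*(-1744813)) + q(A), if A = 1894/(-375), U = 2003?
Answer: 356311686833/140625 ≈ 2.5338e+6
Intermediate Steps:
A = -1894/375 (A = 1894*(-1/375) = -1894/375 ≈ -5.0507)
q(g) = -2 + 2003*g²
(737866 - 1*(-1744813)) + q(A) = (737866 - 1*(-1744813)) + (-2 + 2003*(-1894/375)²) = (737866 + 1744813) + (-2 + 2003*(3587236/140625)) = 2482679 + (-2 + 7185233708/140625) = 2482679 + 7184952458/140625 = 356311686833/140625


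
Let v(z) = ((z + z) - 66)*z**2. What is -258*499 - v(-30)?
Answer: -15342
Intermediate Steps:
v(z) = z**2*(-66 + 2*z) (v(z) = (2*z - 66)*z**2 = (-66 + 2*z)*z**2 = z**2*(-66 + 2*z))
-258*499 - v(-30) = -258*499 - 2*(-30)**2*(-33 - 30) = -128742 - 2*900*(-63) = -128742 - 1*(-113400) = -128742 + 113400 = -15342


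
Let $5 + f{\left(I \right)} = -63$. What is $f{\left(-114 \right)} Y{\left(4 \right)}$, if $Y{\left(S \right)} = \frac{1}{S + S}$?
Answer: $- \frac{17}{2} \approx -8.5$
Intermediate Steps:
$Y{\left(S \right)} = \frac{1}{2 S}$
$f{\left(I \right)} = -68$ ($f{\left(I \right)} = -5 - 63 = -68$)
$f{\left(-114 \right)} Y{\left(4 \right)} = - 68 \frac{1}{2 \cdot 4} = - 68 \cdot \frac{1}{2} \cdot \frac{1}{4} = \left(-68\right) \frac{1}{8} = - \frac{17}{2}$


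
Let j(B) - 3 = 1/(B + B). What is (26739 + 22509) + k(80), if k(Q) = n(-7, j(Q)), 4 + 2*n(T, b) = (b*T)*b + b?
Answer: 2519852633/51200 ≈ 49216.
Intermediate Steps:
j(B) = 3 + 1/(2*B) (j(B) = 3 + 1/(B + B) = 3 + 1/(2*B))
n(T, b) = -2 + b/2 + T*b²/2 (n(T, b) = -2 + ((b*T)*b + b)/2 = -2 + ((T*b)*b + b)/2 = -2 + (T*b² + b)/2 = -2 + (b + T*b²)/2 = -2 + (b/2 + T*b²/2) = -2 + b/2 + T*b²/2)
k(Q) = -½ - 7*(3 + 1/(2*Q))²/2 + 1/(4*Q) (k(Q) = -2 + (3 + 1/(2*Q))/2 + (½)*(-7)*(3 + 1/(2*Q))² = -2 + (3/2 + 1/(4*Q)) - 7*(3 + 1/(2*Q))²/2 = -½ - 7*(3 + 1/(2*Q))²/2 + 1/(4*Q))
(26739 + 22509) + k(80) = (26739 + 22509) + (-32 - 41/4/80 - 7/8/80²) = 49248 + (-32 - 41/4*1/80 - 7/8*1/6400) = 49248 + (-32 - 41/320 - 7/51200) = 49248 - 1644967/51200 = 2519852633/51200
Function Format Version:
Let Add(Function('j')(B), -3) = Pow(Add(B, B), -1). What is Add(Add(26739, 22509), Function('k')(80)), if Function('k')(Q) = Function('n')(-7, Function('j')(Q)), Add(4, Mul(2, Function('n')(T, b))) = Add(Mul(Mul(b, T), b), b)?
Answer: Rational(2519852633, 51200) ≈ 49216.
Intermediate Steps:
Function('j')(B) = Add(3, Mul(Rational(1, 2), Pow(B, -1))) (Function('j')(B) = Add(3, Pow(Add(B, B), -1)) = Add(3, Pow(Mul(2, B), -1)) = Add(3, Mul(Rational(1, 2), Pow(B, -1))))
Function('n')(T, b) = Add(-2, Mul(Rational(1, 2), b), Mul(Rational(1, 2), T, Pow(b, 2))) (Function('n')(T, b) = Add(-2, Mul(Rational(1, 2), Add(Mul(Mul(b, T), b), b))) = Add(-2, Mul(Rational(1, 2), Add(Mul(Mul(T, b), b), b))) = Add(-2, Mul(Rational(1, 2), Add(Mul(T, Pow(b, 2)), b))) = Add(-2, Mul(Rational(1, 2), Add(b, Mul(T, Pow(b, 2))))) = Add(-2, Add(Mul(Rational(1, 2), b), Mul(Rational(1, 2), T, Pow(b, 2)))) = Add(-2, Mul(Rational(1, 2), b), Mul(Rational(1, 2), T, Pow(b, 2))))
Function('k')(Q) = Add(Rational(-1, 2), Mul(Rational(-7, 2), Pow(Add(3, Mul(Rational(1, 2), Pow(Q, -1))), 2)), Mul(Rational(1, 4), Pow(Q, -1))) (Function('k')(Q) = Add(-2, Mul(Rational(1, 2), Add(3, Mul(Rational(1, 2), Pow(Q, -1)))), Mul(Rational(1, 2), -7, Pow(Add(3, Mul(Rational(1, 2), Pow(Q, -1))), 2))) = Add(-2, Add(Rational(3, 2), Mul(Rational(1, 4), Pow(Q, -1))), Mul(Rational(-7, 2), Pow(Add(3, Mul(Rational(1, 2), Pow(Q, -1))), 2))) = Add(Rational(-1, 2), Mul(Rational(-7, 2), Pow(Add(3, Mul(Rational(1, 2), Pow(Q, -1))), 2)), Mul(Rational(1, 4), Pow(Q, -1))))
Add(Add(26739, 22509), Function('k')(80)) = Add(Add(26739, 22509), Add(-32, Mul(Rational(-41, 4), Pow(80, -1)), Mul(Rational(-7, 8), Pow(80, -2)))) = Add(49248, Add(-32, Mul(Rational(-41, 4), Rational(1, 80)), Mul(Rational(-7, 8), Rational(1, 6400)))) = Add(49248, Add(-32, Rational(-41, 320), Rational(-7, 51200))) = Add(49248, Rational(-1644967, 51200)) = Rational(2519852633, 51200)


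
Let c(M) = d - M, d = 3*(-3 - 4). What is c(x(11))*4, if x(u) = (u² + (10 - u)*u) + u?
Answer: -568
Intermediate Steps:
d = -21 (d = 3*(-7) = -21)
x(u) = u + u² + u*(10 - u) (x(u) = (u² + u*(10 - u)) + u = u + u² + u*(10 - u))
c(M) = -21 - M
c(x(11))*4 = (-21 - 11*11)*4 = (-21 - 1*121)*4 = (-21 - 121)*4 = -142*4 = -568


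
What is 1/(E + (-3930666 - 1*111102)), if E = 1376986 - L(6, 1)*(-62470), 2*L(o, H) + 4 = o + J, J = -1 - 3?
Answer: -1/2727252 ≈ -3.6667e-7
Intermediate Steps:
J = -4
L(o, H) = -4 + o/2 (L(o, H) = -2 + (o - 4)/2 = -2 + (-4 + o)/2 = -2 + (-2 + o/2) = -4 + o/2)
E = 1314516 (E = 1376986 - (-4 + (½)*6)*(-62470) = 1376986 - (-4 + 3)*(-62470) = 1376986 - (-1)*(-62470) = 1376986 - 1*62470 = 1376986 - 62470 = 1314516)
1/(E + (-3930666 - 1*111102)) = 1/(1314516 + (-3930666 - 1*111102)) = 1/(1314516 + (-3930666 - 111102)) = 1/(1314516 - 4041768) = 1/(-2727252) = -1/2727252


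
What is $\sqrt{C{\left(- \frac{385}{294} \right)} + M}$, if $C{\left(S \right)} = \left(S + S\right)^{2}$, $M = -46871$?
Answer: $\frac{i \sqrt{20667086}}{21} \approx 216.48 i$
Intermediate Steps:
$C{\left(S \right)} = 4 S^{2}$ ($C{\left(S \right)} = \left(2 S\right)^{2} = 4 S^{2}$)
$\sqrt{C{\left(- \frac{385}{294} \right)} + M} = \sqrt{4 \left(- \frac{385}{294}\right)^{2} - 46871} = \sqrt{4 \left(\left(-385\right) \frac{1}{294}\right)^{2} - 46871} = \sqrt{4 \left(- \frac{55}{42}\right)^{2} - 46871} = \sqrt{4 \cdot \frac{3025}{1764} - 46871} = \sqrt{\frac{3025}{441} - 46871} = \sqrt{- \frac{20667086}{441}} = \frac{i \sqrt{20667086}}{21}$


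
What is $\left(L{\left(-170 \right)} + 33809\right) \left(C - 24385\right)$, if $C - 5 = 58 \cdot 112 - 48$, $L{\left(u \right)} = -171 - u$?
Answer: $-606245056$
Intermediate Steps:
$C = 6453$ ($C = 5 + \left(58 \cdot 112 - 48\right) = 5 + \left(6496 - 48\right) = 5 + 6448 = 6453$)
$\left(L{\left(-170 \right)} + 33809\right) \left(C - 24385\right) = \left(\left(-171 - -170\right) + 33809\right) \left(6453 - 24385\right) = \left(\left(-171 + 170\right) + 33809\right) \left(-17932\right) = \left(-1 + 33809\right) \left(-17932\right) = 33808 \left(-17932\right) = -606245056$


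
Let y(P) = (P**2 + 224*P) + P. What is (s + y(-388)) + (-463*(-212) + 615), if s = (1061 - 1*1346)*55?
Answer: 146340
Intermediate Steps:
s = -15675 (s = (1061 - 1346)*55 = -285*55 = -15675)
y(P) = P**2 + 225*P
(s + y(-388)) + (-463*(-212) + 615) = (-15675 - 388*(225 - 388)) + (-463*(-212) + 615) = (-15675 - 388*(-163)) + (98156 + 615) = (-15675 + 63244) + 98771 = 47569 + 98771 = 146340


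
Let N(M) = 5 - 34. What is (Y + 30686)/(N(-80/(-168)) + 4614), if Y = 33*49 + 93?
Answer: 4628/655 ≈ 7.0657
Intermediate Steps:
N(M) = -29
Y = 1710 (Y = 1617 + 93 = 1710)
(Y + 30686)/(N(-80/(-168)) + 4614) = (1710 + 30686)/(-29 + 4614) = 32396/4585 = 32396*(1/4585) = 4628/655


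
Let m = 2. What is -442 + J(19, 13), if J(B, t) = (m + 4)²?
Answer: -406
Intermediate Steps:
J(B, t) = 36 (J(B, t) = (2 + 4)² = 6² = 36)
-442 + J(19, 13) = -442 + 36 = -406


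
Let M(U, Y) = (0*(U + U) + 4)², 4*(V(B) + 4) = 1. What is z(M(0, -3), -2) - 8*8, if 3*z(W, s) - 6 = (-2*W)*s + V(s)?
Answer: -503/12 ≈ -41.917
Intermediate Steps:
V(B) = -15/4 (V(B) = -4 + (¼)*1 = -4 + ¼ = -15/4)
M(U, Y) = 16 (M(U, Y) = (0*(2*U) + 4)² = (0 + 4)² = 4² = 16)
z(W, s) = ¾ - 2*W*s/3 (z(W, s) = 2 + ((-2*W)*s - 15/4)/3 = 2 + (-2*W*s - 15/4)/3 = 2 + (-15/4 - 2*W*s)/3 = 2 + (-5/4 - 2*W*s/3) = ¾ - 2*W*s/3)
z(M(0, -3), -2) - 8*8 = (¾ - ⅔*16*(-2)) - 8*8 = (¾ + 64/3) - 64 = 265/12 - 64 = -503/12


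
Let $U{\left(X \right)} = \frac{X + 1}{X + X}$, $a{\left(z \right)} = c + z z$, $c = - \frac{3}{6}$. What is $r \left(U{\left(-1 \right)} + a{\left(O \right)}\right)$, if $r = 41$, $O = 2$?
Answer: $\frac{287}{2} \approx 143.5$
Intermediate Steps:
$c = - \frac{1}{2}$ ($c = \left(-3\right) \frac{1}{6} = - \frac{1}{2} \approx -0.5$)
$a{\left(z \right)} = - \frac{1}{2} + z^{2}$ ($a{\left(z \right)} = - \frac{1}{2} + z z = - \frac{1}{2} + z^{2}$)
$U{\left(X \right)} = \frac{1 + X}{2 X}$
$r \left(U{\left(-1 \right)} + a{\left(O \right)}\right) = 41 \left(\frac{1 - 1}{2 \left(-1\right)} - \left(\frac{1}{2} - 2^{2}\right)\right) = 41 \left(\frac{1}{2} \left(-1\right) 0 + \left(- \frac{1}{2} + 4\right)\right) = 41 \left(0 + \frac{7}{2}\right) = 41 \cdot \frac{7}{2} = \frac{287}{2}$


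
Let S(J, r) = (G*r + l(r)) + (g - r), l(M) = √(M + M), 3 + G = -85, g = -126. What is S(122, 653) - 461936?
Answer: -520179 + √1306 ≈ -5.2014e+5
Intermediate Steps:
G = -88 (G = -3 - 85 = -88)
l(M) = √2*√M (l(M) = √(2*M) = √2*√M)
S(J, r) = -126 - 89*r + √2*√r (S(J, r) = (-88*r + √2*√r) + (-126 - r) = -126 - 89*r + √2*√r)
S(122, 653) - 461936 = (-126 - 89*653 + √2*√653) - 461936 = (-126 - 58117 + √1306) - 461936 = (-58243 + √1306) - 461936 = -520179 + √1306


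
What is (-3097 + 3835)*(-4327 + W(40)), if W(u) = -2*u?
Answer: -3252366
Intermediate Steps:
(-3097 + 3835)*(-4327 + W(40)) = (-3097 + 3835)*(-4327 - 2*40) = 738*(-4327 - 80) = 738*(-4407) = -3252366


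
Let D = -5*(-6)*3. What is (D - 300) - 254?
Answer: -464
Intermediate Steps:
D = 90 (D = 30*3 = 90)
(D - 300) - 254 = (90 - 300) - 254 = -210 - 254 = -464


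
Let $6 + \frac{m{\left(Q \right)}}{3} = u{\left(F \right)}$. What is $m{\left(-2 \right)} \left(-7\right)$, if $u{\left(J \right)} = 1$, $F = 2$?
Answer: $105$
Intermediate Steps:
$m{\left(Q \right)} = -15$ ($m{\left(Q \right)} = -18 + 3 \cdot 1 = -18 + 3 = -15$)
$m{\left(-2 \right)} \left(-7\right) = \left(-15\right) \left(-7\right) = 105$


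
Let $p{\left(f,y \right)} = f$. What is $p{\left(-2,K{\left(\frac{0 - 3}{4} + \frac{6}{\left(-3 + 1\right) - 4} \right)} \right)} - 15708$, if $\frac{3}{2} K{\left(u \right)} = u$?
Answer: $-15710$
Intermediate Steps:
$K{\left(u \right)} = \frac{2 u}{3}$
$p{\left(-2,K{\left(\frac{0 - 3}{4} + \frac{6}{\left(-3 + 1\right) - 4} \right)} \right)} - 15708 = -2 - 15708 = -15710$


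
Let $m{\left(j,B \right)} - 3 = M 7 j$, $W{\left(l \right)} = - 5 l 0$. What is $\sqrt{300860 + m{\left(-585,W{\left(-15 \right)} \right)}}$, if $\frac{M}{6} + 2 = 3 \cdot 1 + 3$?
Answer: $\sqrt{202583} \approx 450.09$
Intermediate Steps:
$W{\left(l \right)} = 0$
$M = 24$ ($M = -12 + 6 \left(3 \cdot 1 + 3\right) = -12 + 6 \left(3 + 3\right) = -12 + 6 \cdot 6 = -12 + 36 = 24$)
$m{\left(j,B \right)} = 3 + 168 j$ ($m{\left(j,B \right)} = 3 + 24 \cdot 7 j = 3 + 168 j$)
$\sqrt{300860 + m{\left(-585,W{\left(-15 \right)} \right)}} = \sqrt{300860 + \left(3 + 168 \left(-585\right)\right)} = \sqrt{300860 + \left(3 - 98280\right)} = \sqrt{300860 - 98277} = \sqrt{202583}$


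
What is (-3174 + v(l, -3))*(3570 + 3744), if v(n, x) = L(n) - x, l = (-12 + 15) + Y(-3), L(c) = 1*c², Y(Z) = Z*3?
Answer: -22929390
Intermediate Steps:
Y(Z) = 3*Z
L(c) = c²
l = -6 (l = (-12 + 15) + 3*(-3) = 3 - 9 = -6)
v(n, x) = n² - x
(-3174 + v(l, -3))*(3570 + 3744) = (-3174 + ((-6)² - 1*(-3)))*(3570 + 3744) = (-3174 + (36 + 3))*7314 = (-3174 + 39)*7314 = -3135*7314 = -22929390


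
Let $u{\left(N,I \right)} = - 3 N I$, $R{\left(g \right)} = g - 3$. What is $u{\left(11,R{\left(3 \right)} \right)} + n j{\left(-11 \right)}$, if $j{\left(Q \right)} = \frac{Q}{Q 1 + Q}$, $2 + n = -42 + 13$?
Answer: $- \frac{31}{2} \approx -15.5$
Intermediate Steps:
$R{\left(g \right)} = -3 + g$ ($R{\left(g \right)} = g - 3 = -3 + g$)
$u{\left(N,I \right)} = - 3 I N$
$n = -31$ ($n = -2 + \left(-42 + 13\right) = -2 - 29 = -31$)
$j{\left(Q \right)} = \frac{1}{2}$ ($j{\left(Q \right)} = \frac{Q}{Q + Q} = \frac{Q}{2 Q} = Q \frac{1}{2 Q} = \frac{1}{2}$)
$u{\left(11,R{\left(3 \right)} \right)} + n j{\left(-11 \right)} = \left(-3\right) \left(-3 + 3\right) 11 - \frac{31}{2} = \left(-3\right) 0 \cdot 11 - \frac{31}{2} = 0 - \frac{31}{2} = - \frac{31}{2}$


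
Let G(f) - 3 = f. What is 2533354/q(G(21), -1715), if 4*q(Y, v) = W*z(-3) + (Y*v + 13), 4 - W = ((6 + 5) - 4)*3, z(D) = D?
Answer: -1266677/5137 ≈ -246.58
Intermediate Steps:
G(f) = 3 + f
W = -17 (W = 4 - ((6 + 5) - 4)*3 = 4 - (11 - 4)*3 = 4 - 7*3 = 4 - 1*21 = 4 - 21 = -17)
q(Y, v) = 16 + Y*v/4 (q(Y, v) = (-17*(-3) + (Y*v + 13))/4 = (51 + (13 + Y*v))/4 = (64 + Y*v)/4 = 16 + Y*v/4)
2533354/q(G(21), -1715) = 2533354/(16 + (¼)*(3 + 21)*(-1715)) = 2533354/(16 + (¼)*24*(-1715)) = 2533354/(16 - 10290) = 2533354/(-10274) = 2533354*(-1/10274) = -1266677/5137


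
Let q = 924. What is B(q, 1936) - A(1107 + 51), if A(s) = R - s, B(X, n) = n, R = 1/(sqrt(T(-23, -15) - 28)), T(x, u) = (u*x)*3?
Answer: 3094 - sqrt(1007)/1007 ≈ 3094.0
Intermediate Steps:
T(x, u) = 3*u*x
R = sqrt(1007)/1007 (R = 1/(sqrt(3*(-15)*(-23) - 28)) = 1/(sqrt(1035 - 28)) = 1/(sqrt(1007)) = sqrt(1007)/1007 ≈ 0.031513)
A(s) = -s + sqrt(1007)/1007 (A(s) = sqrt(1007)/1007 - s = -s + sqrt(1007)/1007)
B(q, 1936) - A(1107 + 51) = 1936 - (-(1107 + 51) + sqrt(1007)/1007) = 1936 - (-1*1158 + sqrt(1007)/1007) = 1936 - (-1158 + sqrt(1007)/1007) = 1936 + (1158 - sqrt(1007)/1007) = 3094 - sqrt(1007)/1007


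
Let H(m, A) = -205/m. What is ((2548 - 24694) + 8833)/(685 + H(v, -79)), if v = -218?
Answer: -2902234/149535 ≈ -19.408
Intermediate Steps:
((2548 - 24694) + 8833)/(685 + H(v, -79)) = ((2548 - 24694) + 8833)/(685 - 205/(-218)) = (-22146 + 8833)/(685 - 205*(-1/218)) = -13313/(685 + 205/218) = -13313/149535/218 = -13313*218/149535 = -2902234/149535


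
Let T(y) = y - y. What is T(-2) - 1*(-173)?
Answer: 173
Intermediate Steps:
T(y) = 0
T(-2) - 1*(-173) = 0 - 1*(-173) = 0 + 173 = 173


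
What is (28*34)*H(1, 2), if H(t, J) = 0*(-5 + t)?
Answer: 0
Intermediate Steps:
H(t, J) = 0
(28*34)*H(1, 2) = (28*34)*0 = 952*0 = 0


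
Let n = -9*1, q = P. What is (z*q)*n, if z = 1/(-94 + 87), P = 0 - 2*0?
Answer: 0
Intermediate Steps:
P = 0 (P = 0 + 0 = 0)
q = 0
n = -9
z = -⅐ (z = 1/(-7) = -⅐ ≈ -0.14286)
(z*q)*n = -⅐*0*(-9) = 0*(-9) = 0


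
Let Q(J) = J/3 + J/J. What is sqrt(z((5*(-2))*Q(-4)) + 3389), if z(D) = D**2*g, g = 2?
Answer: sqrt(30701)/3 ≈ 58.406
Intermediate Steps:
Q(J) = 1 + J/3 (Q(J) = J*(1/3) + 1 = J/3 + 1 = 1 + J/3)
z(D) = 2*D**2 (z(D) = D**2*2 = 2*D**2)
sqrt(z((5*(-2))*Q(-4)) + 3389) = sqrt(2*((5*(-2))*(1 + (1/3)*(-4)))**2 + 3389) = sqrt(2*(-10*(1 - 4/3))**2 + 3389) = sqrt(2*(-10*(-1/3))**2 + 3389) = sqrt(2*(10/3)**2 + 3389) = sqrt(2*(100/9) + 3389) = sqrt(200/9 + 3389) = sqrt(30701/9) = sqrt(30701)/3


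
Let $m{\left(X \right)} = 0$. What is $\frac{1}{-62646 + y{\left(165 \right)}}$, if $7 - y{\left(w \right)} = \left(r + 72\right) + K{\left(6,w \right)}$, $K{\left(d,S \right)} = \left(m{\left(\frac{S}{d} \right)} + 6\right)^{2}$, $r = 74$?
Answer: $- \frac{1}{62821} \approx -1.5918 \cdot 10^{-5}$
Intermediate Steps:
$K{\left(d,S \right)} = 36$ ($K{\left(d,S \right)} = \left(0 + 6\right)^{2} = 6^{2} = 36$)
$y{\left(w \right)} = -175$ ($y{\left(w \right)} = 7 - \left(\left(74 + 72\right) + 36\right) = 7 - \left(146 + 36\right) = 7 - 182 = -175$)
$\frac{1}{-62646 + y{\left(165 \right)}} = \frac{1}{-62646 - 175} = \frac{1}{-62821} = - \frac{1}{62821}$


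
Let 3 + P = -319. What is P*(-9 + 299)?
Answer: -93380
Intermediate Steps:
P = -322 (P = -3 - 319 = -322)
P*(-9 + 299) = -322*(-9 + 299) = -322*290 = -93380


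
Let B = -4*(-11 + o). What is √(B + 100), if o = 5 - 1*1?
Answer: 8*√2 ≈ 11.314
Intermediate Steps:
o = 4 (o = 5 - 1 = 4)
B = 28 (B = -4*(-11 + 4) = -4*(-7) = 28)
√(B + 100) = √(28 + 100) = √128 = 8*√2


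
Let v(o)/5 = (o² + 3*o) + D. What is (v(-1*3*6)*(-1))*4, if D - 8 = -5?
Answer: -5460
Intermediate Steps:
D = 3 (D = 8 - 5 = 3)
v(o) = 15 + 5*o² + 15*o (v(o) = 5*((o² + 3*o) + 3) = 5*(3 + o² + 3*o) = 15 + 5*o² + 15*o)
(v(-1*3*6)*(-1))*4 = ((15 + 5*(-1*3*6)² + 15*(-1*3*6))*(-1))*4 = ((15 + 5*(-3*6)² + 15*(-3*6))*(-1))*4 = ((15 + 5*(-18)² + 15*(-18))*(-1))*4 = ((15 + 5*324 - 270)*(-1))*4 = ((15 + 1620 - 270)*(-1))*4 = (1365*(-1))*4 = -1365*4 = -5460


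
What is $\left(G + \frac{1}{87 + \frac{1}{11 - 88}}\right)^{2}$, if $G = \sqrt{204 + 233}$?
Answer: $\frac{19605226077}{44863204} + \frac{77 \sqrt{437}}{3349} \approx 437.48$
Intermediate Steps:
$G = \sqrt{437} \approx 20.905$
$\left(G + \frac{1}{87 + \frac{1}{11 - 88}}\right)^{2} = \left(\sqrt{437} + \frac{1}{87 + \frac{1}{11 - 88}}\right)^{2} = \left(\sqrt{437} + \frac{1}{87 + \frac{1}{-77}}\right)^{2} = \left(\sqrt{437} + \frac{1}{87 - \frac{1}{77}}\right)^{2} = \left(\sqrt{437} + \frac{1}{\frac{6698}{77}}\right)^{2} = \left(\sqrt{437} + \frac{77}{6698}\right)^{2} = \left(\frac{77}{6698} + \sqrt{437}\right)^{2}$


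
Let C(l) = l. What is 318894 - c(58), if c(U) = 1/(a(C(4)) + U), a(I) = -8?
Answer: 15944699/50 ≈ 3.1889e+5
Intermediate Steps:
c(U) = 1/(-8 + U)
318894 - c(58) = 318894 - 1/(-8 + 58) = 318894 - 1/50 = 15944699/50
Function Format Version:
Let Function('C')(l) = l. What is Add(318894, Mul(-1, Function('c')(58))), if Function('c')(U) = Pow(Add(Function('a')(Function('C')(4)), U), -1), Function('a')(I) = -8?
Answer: Rational(15944699, 50) ≈ 3.1889e+5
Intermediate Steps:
Function('c')(U) = Pow(Add(-8, U), -1)
Add(318894, Mul(-1, Function('c')(58))) = Add(318894, Mul(-1, Pow(Add(-8, 58), -1))) = Add(318894, Mul(-1, Pow(50, -1))) = Add(318894, Mul(-1, Rational(1, 50))) = Add(318894, Rational(-1, 50)) = Rational(15944699, 50)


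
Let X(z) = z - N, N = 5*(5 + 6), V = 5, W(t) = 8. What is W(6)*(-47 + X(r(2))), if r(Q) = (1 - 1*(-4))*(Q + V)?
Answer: -536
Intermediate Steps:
r(Q) = 25 + 5*Q (r(Q) = (1 - 1*(-4))*(Q + 5) = (1 + 4)*(5 + Q) = 5*(5 + Q) = 25 + 5*Q)
N = 55 (N = 5*11 = 55)
X(z) = -55 + z (X(z) = z - 1*55 = z - 55 = -55 + z)
W(6)*(-47 + X(r(2))) = 8*(-47 + (-55 + (25 + 5*2))) = 8*(-47 + (-55 + (25 + 10))) = 8*(-47 + (-55 + 35)) = 8*(-47 - 20) = 8*(-67) = -536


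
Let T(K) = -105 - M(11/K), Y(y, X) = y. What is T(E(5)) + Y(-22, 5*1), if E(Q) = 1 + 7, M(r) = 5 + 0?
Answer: -132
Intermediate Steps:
M(r) = 5
E(Q) = 8
T(K) = -110 (T(K) = -105 - 1*5 = -105 - 5 = -110)
T(E(5)) + Y(-22, 5*1) = -110 - 22 = -132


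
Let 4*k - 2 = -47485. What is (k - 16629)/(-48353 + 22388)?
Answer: 113999/103860 ≈ 1.0976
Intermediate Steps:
k = -47483/4 (k = ½ + (¼)*(-47485) = ½ - 47485/4 = -47483/4 ≈ -11871.)
(k - 16629)/(-48353 + 22388) = (-47483/4 - 16629)/(-48353 + 22388) = -113999/4/(-25965) = -113999/4*(-1/25965) = 113999/103860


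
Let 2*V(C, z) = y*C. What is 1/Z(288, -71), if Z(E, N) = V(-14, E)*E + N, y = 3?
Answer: -1/6119 ≈ -0.00016343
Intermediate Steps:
V(C, z) = 3*C/2 (V(C, z) = (3*C)/2 = 3*C/2)
Z(E, N) = N - 21*E (Z(E, N) = ((3/2)*(-14))*E + N = -21*E + N = N - 21*E)
1/Z(288, -71) = 1/(-71 - 21*288) = 1/(-71 - 6048) = 1/(-6119) = -1/6119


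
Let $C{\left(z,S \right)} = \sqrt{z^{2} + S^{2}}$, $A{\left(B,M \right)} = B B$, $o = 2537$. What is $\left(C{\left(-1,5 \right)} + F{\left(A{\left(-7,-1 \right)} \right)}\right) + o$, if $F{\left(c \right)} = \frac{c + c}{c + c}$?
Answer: $2538 + \sqrt{26} \approx 2543.1$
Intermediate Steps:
$A{\left(B,M \right)} = B^{2}$
$F{\left(c \right)} = 1$ ($F{\left(c \right)} = \frac{2 c}{2 c} = 2 c \frac{1}{2 c} = 1$)
$C{\left(z,S \right)} = \sqrt{S^{2} + z^{2}}$
$\left(C{\left(-1,5 \right)} + F{\left(A{\left(-7,-1 \right)} \right)}\right) + o = \left(\sqrt{5^{2} + \left(-1\right)^{2}} + 1\right) + 2537 = \left(\sqrt{25 + 1} + 1\right) + 2537 = \left(\sqrt{26} + 1\right) + 2537 = \left(1 + \sqrt{26}\right) + 2537 = 2538 + \sqrt{26}$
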